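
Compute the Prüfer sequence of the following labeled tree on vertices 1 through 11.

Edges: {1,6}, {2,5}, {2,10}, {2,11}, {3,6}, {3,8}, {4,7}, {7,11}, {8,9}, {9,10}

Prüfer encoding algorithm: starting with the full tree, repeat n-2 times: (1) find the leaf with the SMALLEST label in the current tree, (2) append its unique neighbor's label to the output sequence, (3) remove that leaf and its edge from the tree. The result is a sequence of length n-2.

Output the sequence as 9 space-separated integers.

Step 1: leaves = {1,4,5}. Remove smallest leaf 1, emit neighbor 6.
Step 2: leaves = {4,5,6}. Remove smallest leaf 4, emit neighbor 7.
Step 3: leaves = {5,6,7}. Remove smallest leaf 5, emit neighbor 2.
Step 4: leaves = {6,7}. Remove smallest leaf 6, emit neighbor 3.
Step 5: leaves = {3,7}. Remove smallest leaf 3, emit neighbor 8.
Step 6: leaves = {7,8}. Remove smallest leaf 7, emit neighbor 11.
Step 7: leaves = {8,11}. Remove smallest leaf 8, emit neighbor 9.
Step 8: leaves = {9,11}. Remove smallest leaf 9, emit neighbor 10.
Step 9: leaves = {10,11}. Remove smallest leaf 10, emit neighbor 2.
Done: 2 vertices remain (2, 11). Sequence = [6 7 2 3 8 11 9 10 2]

Answer: 6 7 2 3 8 11 9 10 2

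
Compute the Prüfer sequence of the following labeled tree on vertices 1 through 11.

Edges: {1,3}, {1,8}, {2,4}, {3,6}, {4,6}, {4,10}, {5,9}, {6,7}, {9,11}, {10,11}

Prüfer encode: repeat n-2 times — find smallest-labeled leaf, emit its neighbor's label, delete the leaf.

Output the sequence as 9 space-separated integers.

Step 1: leaves = {2,5,7,8}. Remove smallest leaf 2, emit neighbor 4.
Step 2: leaves = {5,7,8}. Remove smallest leaf 5, emit neighbor 9.
Step 3: leaves = {7,8,9}. Remove smallest leaf 7, emit neighbor 6.
Step 4: leaves = {8,9}. Remove smallest leaf 8, emit neighbor 1.
Step 5: leaves = {1,9}. Remove smallest leaf 1, emit neighbor 3.
Step 6: leaves = {3,9}. Remove smallest leaf 3, emit neighbor 6.
Step 7: leaves = {6,9}. Remove smallest leaf 6, emit neighbor 4.
Step 8: leaves = {4,9}. Remove smallest leaf 4, emit neighbor 10.
Step 9: leaves = {9,10}. Remove smallest leaf 9, emit neighbor 11.
Done: 2 vertices remain (10, 11). Sequence = [4 9 6 1 3 6 4 10 11]

Answer: 4 9 6 1 3 6 4 10 11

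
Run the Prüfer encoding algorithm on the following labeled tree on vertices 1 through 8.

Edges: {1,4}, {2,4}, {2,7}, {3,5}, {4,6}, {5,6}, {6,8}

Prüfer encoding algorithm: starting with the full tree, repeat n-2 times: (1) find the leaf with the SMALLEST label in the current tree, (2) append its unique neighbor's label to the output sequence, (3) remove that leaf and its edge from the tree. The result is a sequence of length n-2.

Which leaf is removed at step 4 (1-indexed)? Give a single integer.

Step 1: current leaves = {1,3,7,8}. Remove leaf 1 (neighbor: 4).
Step 2: current leaves = {3,7,8}. Remove leaf 3 (neighbor: 5).
Step 3: current leaves = {5,7,8}. Remove leaf 5 (neighbor: 6).
Step 4: current leaves = {7,8}. Remove leaf 7 (neighbor: 2).

Answer: 7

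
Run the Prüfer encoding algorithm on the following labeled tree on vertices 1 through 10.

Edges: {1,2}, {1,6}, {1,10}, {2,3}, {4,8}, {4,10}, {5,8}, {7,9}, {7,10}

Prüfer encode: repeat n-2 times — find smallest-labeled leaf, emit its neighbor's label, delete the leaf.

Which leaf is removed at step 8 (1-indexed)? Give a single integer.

Step 1: current leaves = {3,5,6,9}. Remove leaf 3 (neighbor: 2).
Step 2: current leaves = {2,5,6,9}. Remove leaf 2 (neighbor: 1).
Step 3: current leaves = {5,6,9}. Remove leaf 5 (neighbor: 8).
Step 4: current leaves = {6,8,9}. Remove leaf 6 (neighbor: 1).
Step 5: current leaves = {1,8,9}. Remove leaf 1 (neighbor: 10).
Step 6: current leaves = {8,9}. Remove leaf 8 (neighbor: 4).
Step 7: current leaves = {4,9}. Remove leaf 4 (neighbor: 10).
Step 8: current leaves = {9,10}. Remove leaf 9 (neighbor: 7).

Answer: 9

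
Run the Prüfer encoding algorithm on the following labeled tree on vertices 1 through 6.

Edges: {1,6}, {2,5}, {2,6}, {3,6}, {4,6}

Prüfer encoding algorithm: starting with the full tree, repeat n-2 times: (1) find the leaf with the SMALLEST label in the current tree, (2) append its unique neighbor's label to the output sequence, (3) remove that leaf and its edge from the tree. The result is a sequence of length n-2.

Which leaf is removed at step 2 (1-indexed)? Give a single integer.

Answer: 3

Derivation:
Step 1: current leaves = {1,3,4,5}. Remove leaf 1 (neighbor: 6).
Step 2: current leaves = {3,4,5}. Remove leaf 3 (neighbor: 6).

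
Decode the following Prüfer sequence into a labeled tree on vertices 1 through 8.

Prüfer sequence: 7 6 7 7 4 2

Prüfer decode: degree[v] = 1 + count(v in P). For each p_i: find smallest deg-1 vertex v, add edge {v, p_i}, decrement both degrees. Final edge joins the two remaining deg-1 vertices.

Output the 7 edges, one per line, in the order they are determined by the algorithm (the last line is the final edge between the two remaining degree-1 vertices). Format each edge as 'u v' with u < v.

Answer: 1 7
3 6
5 7
6 7
4 7
2 4
2 8

Derivation:
Initial degrees: {1:1, 2:2, 3:1, 4:2, 5:1, 6:2, 7:4, 8:1}
Step 1: smallest deg-1 vertex = 1, p_1 = 7. Add edge {1,7}. Now deg[1]=0, deg[7]=3.
Step 2: smallest deg-1 vertex = 3, p_2 = 6. Add edge {3,6}. Now deg[3]=0, deg[6]=1.
Step 3: smallest deg-1 vertex = 5, p_3 = 7. Add edge {5,7}. Now deg[5]=0, deg[7]=2.
Step 4: smallest deg-1 vertex = 6, p_4 = 7. Add edge {6,7}. Now deg[6]=0, deg[7]=1.
Step 5: smallest deg-1 vertex = 7, p_5 = 4. Add edge {4,7}. Now deg[7]=0, deg[4]=1.
Step 6: smallest deg-1 vertex = 4, p_6 = 2. Add edge {2,4}. Now deg[4]=0, deg[2]=1.
Final: two remaining deg-1 vertices are 2, 8. Add edge {2,8}.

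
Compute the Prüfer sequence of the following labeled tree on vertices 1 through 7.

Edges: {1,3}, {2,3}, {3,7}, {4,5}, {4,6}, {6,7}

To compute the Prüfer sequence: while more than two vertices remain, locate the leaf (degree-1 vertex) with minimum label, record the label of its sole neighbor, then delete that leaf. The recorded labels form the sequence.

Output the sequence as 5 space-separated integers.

Step 1: leaves = {1,2,5}. Remove smallest leaf 1, emit neighbor 3.
Step 2: leaves = {2,5}. Remove smallest leaf 2, emit neighbor 3.
Step 3: leaves = {3,5}. Remove smallest leaf 3, emit neighbor 7.
Step 4: leaves = {5,7}. Remove smallest leaf 5, emit neighbor 4.
Step 5: leaves = {4,7}. Remove smallest leaf 4, emit neighbor 6.
Done: 2 vertices remain (6, 7). Sequence = [3 3 7 4 6]

Answer: 3 3 7 4 6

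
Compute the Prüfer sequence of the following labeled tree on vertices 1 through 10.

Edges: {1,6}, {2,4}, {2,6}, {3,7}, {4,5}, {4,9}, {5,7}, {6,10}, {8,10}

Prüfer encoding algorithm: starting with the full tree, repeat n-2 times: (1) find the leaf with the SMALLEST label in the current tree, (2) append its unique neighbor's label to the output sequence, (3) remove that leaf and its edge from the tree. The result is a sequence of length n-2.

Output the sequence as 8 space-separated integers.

Answer: 6 7 5 4 10 4 2 6

Derivation:
Step 1: leaves = {1,3,8,9}. Remove smallest leaf 1, emit neighbor 6.
Step 2: leaves = {3,8,9}. Remove smallest leaf 3, emit neighbor 7.
Step 3: leaves = {7,8,9}. Remove smallest leaf 7, emit neighbor 5.
Step 4: leaves = {5,8,9}. Remove smallest leaf 5, emit neighbor 4.
Step 5: leaves = {8,9}. Remove smallest leaf 8, emit neighbor 10.
Step 6: leaves = {9,10}. Remove smallest leaf 9, emit neighbor 4.
Step 7: leaves = {4,10}. Remove smallest leaf 4, emit neighbor 2.
Step 8: leaves = {2,10}. Remove smallest leaf 2, emit neighbor 6.
Done: 2 vertices remain (6, 10). Sequence = [6 7 5 4 10 4 2 6]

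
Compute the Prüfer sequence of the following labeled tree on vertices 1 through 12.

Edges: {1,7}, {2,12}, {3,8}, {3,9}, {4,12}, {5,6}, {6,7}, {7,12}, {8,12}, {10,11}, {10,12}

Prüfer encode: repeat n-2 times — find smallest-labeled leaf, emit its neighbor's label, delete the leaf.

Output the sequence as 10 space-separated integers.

Step 1: leaves = {1,2,4,5,9,11}. Remove smallest leaf 1, emit neighbor 7.
Step 2: leaves = {2,4,5,9,11}. Remove smallest leaf 2, emit neighbor 12.
Step 3: leaves = {4,5,9,11}. Remove smallest leaf 4, emit neighbor 12.
Step 4: leaves = {5,9,11}. Remove smallest leaf 5, emit neighbor 6.
Step 5: leaves = {6,9,11}. Remove smallest leaf 6, emit neighbor 7.
Step 6: leaves = {7,9,11}. Remove smallest leaf 7, emit neighbor 12.
Step 7: leaves = {9,11}. Remove smallest leaf 9, emit neighbor 3.
Step 8: leaves = {3,11}. Remove smallest leaf 3, emit neighbor 8.
Step 9: leaves = {8,11}. Remove smallest leaf 8, emit neighbor 12.
Step 10: leaves = {11,12}. Remove smallest leaf 11, emit neighbor 10.
Done: 2 vertices remain (10, 12). Sequence = [7 12 12 6 7 12 3 8 12 10]

Answer: 7 12 12 6 7 12 3 8 12 10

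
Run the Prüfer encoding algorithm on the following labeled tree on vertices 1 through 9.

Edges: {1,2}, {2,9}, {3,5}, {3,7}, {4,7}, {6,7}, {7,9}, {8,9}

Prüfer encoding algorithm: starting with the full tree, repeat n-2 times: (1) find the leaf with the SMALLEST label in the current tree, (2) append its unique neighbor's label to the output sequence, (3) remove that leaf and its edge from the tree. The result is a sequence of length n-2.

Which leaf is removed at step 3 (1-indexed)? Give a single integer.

Step 1: current leaves = {1,4,5,6,8}. Remove leaf 1 (neighbor: 2).
Step 2: current leaves = {2,4,5,6,8}. Remove leaf 2 (neighbor: 9).
Step 3: current leaves = {4,5,6,8}. Remove leaf 4 (neighbor: 7).

Answer: 4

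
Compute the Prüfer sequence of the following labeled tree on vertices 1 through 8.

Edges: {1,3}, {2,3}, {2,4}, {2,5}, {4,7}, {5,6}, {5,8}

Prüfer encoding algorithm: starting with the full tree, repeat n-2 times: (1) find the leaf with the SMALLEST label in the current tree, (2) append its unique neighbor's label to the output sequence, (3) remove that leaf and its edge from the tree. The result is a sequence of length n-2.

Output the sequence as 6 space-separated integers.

Answer: 3 2 5 4 2 5

Derivation:
Step 1: leaves = {1,6,7,8}. Remove smallest leaf 1, emit neighbor 3.
Step 2: leaves = {3,6,7,8}. Remove smallest leaf 3, emit neighbor 2.
Step 3: leaves = {6,7,8}. Remove smallest leaf 6, emit neighbor 5.
Step 4: leaves = {7,8}. Remove smallest leaf 7, emit neighbor 4.
Step 5: leaves = {4,8}. Remove smallest leaf 4, emit neighbor 2.
Step 6: leaves = {2,8}. Remove smallest leaf 2, emit neighbor 5.
Done: 2 vertices remain (5, 8). Sequence = [3 2 5 4 2 5]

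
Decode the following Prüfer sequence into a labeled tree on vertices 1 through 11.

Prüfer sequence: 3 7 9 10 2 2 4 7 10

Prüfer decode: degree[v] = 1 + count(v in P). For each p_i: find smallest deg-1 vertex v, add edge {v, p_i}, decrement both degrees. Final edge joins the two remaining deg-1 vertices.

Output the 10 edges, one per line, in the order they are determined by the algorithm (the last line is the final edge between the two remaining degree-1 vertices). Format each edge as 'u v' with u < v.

Answer: 1 3
3 7
5 9
6 10
2 8
2 9
2 4
4 7
7 10
10 11

Derivation:
Initial degrees: {1:1, 2:3, 3:2, 4:2, 5:1, 6:1, 7:3, 8:1, 9:2, 10:3, 11:1}
Step 1: smallest deg-1 vertex = 1, p_1 = 3. Add edge {1,3}. Now deg[1]=0, deg[3]=1.
Step 2: smallest deg-1 vertex = 3, p_2 = 7. Add edge {3,7}. Now deg[3]=0, deg[7]=2.
Step 3: smallest deg-1 vertex = 5, p_3 = 9. Add edge {5,9}. Now deg[5]=0, deg[9]=1.
Step 4: smallest deg-1 vertex = 6, p_4 = 10. Add edge {6,10}. Now deg[6]=0, deg[10]=2.
Step 5: smallest deg-1 vertex = 8, p_5 = 2. Add edge {2,8}. Now deg[8]=0, deg[2]=2.
Step 6: smallest deg-1 vertex = 9, p_6 = 2. Add edge {2,9}. Now deg[9]=0, deg[2]=1.
Step 7: smallest deg-1 vertex = 2, p_7 = 4. Add edge {2,4}. Now deg[2]=0, deg[4]=1.
Step 8: smallest deg-1 vertex = 4, p_8 = 7. Add edge {4,7}. Now deg[4]=0, deg[7]=1.
Step 9: smallest deg-1 vertex = 7, p_9 = 10. Add edge {7,10}. Now deg[7]=0, deg[10]=1.
Final: two remaining deg-1 vertices are 10, 11. Add edge {10,11}.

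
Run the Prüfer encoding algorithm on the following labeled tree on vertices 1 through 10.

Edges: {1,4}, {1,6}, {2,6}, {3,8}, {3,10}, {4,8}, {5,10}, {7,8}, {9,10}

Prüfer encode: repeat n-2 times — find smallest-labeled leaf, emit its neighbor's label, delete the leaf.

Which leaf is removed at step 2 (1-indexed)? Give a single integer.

Step 1: current leaves = {2,5,7,9}. Remove leaf 2 (neighbor: 6).
Step 2: current leaves = {5,6,7,9}. Remove leaf 5 (neighbor: 10).

Answer: 5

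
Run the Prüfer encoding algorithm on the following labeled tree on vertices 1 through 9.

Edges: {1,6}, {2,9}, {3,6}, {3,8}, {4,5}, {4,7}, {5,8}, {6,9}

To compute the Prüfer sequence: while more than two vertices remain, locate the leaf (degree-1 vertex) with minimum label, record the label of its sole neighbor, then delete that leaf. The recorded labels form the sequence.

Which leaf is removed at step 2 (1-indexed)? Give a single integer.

Step 1: current leaves = {1,2,7}. Remove leaf 1 (neighbor: 6).
Step 2: current leaves = {2,7}. Remove leaf 2 (neighbor: 9).

Answer: 2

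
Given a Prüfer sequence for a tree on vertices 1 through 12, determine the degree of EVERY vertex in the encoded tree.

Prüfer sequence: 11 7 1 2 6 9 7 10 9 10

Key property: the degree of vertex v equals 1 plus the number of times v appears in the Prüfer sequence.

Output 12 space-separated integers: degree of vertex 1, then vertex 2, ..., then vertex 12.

Answer: 2 2 1 1 1 2 3 1 3 3 2 1

Derivation:
p_1 = 11: count[11] becomes 1
p_2 = 7: count[7] becomes 1
p_3 = 1: count[1] becomes 1
p_4 = 2: count[2] becomes 1
p_5 = 6: count[6] becomes 1
p_6 = 9: count[9] becomes 1
p_7 = 7: count[7] becomes 2
p_8 = 10: count[10] becomes 1
p_9 = 9: count[9] becomes 2
p_10 = 10: count[10] becomes 2
Degrees (1 + count): deg[1]=1+1=2, deg[2]=1+1=2, deg[3]=1+0=1, deg[4]=1+0=1, deg[5]=1+0=1, deg[6]=1+1=2, deg[7]=1+2=3, deg[8]=1+0=1, deg[9]=1+2=3, deg[10]=1+2=3, deg[11]=1+1=2, deg[12]=1+0=1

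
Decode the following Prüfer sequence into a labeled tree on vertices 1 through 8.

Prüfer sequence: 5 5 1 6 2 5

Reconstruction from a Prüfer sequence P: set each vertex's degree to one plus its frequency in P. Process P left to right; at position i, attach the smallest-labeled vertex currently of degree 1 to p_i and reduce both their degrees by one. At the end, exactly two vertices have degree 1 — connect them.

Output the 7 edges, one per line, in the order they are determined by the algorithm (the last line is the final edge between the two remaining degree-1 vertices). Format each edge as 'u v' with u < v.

Answer: 3 5
4 5
1 7
1 6
2 6
2 5
5 8

Derivation:
Initial degrees: {1:2, 2:2, 3:1, 4:1, 5:4, 6:2, 7:1, 8:1}
Step 1: smallest deg-1 vertex = 3, p_1 = 5. Add edge {3,5}. Now deg[3]=0, deg[5]=3.
Step 2: smallest deg-1 vertex = 4, p_2 = 5. Add edge {4,5}. Now deg[4]=0, deg[5]=2.
Step 3: smallest deg-1 vertex = 7, p_3 = 1. Add edge {1,7}. Now deg[7]=0, deg[1]=1.
Step 4: smallest deg-1 vertex = 1, p_4 = 6. Add edge {1,6}. Now deg[1]=0, deg[6]=1.
Step 5: smallest deg-1 vertex = 6, p_5 = 2. Add edge {2,6}. Now deg[6]=0, deg[2]=1.
Step 6: smallest deg-1 vertex = 2, p_6 = 5. Add edge {2,5}. Now deg[2]=0, deg[5]=1.
Final: two remaining deg-1 vertices are 5, 8. Add edge {5,8}.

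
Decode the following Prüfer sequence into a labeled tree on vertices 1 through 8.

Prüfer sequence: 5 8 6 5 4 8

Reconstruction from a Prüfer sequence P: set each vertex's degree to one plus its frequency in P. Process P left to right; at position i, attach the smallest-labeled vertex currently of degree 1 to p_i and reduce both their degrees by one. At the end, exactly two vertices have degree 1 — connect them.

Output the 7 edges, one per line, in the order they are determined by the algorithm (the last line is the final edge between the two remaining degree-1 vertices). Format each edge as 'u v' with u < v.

Initial degrees: {1:1, 2:1, 3:1, 4:2, 5:3, 6:2, 7:1, 8:3}
Step 1: smallest deg-1 vertex = 1, p_1 = 5. Add edge {1,5}. Now deg[1]=0, deg[5]=2.
Step 2: smallest deg-1 vertex = 2, p_2 = 8. Add edge {2,8}. Now deg[2]=0, deg[8]=2.
Step 3: smallest deg-1 vertex = 3, p_3 = 6. Add edge {3,6}. Now deg[3]=0, deg[6]=1.
Step 4: smallest deg-1 vertex = 6, p_4 = 5. Add edge {5,6}. Now deg[6]=0, deg[5]=1.
Step 5: smallest deg-1 vertex = 5, p_5 = 4. Add edge {4,5}. Now deg[5]=0, deg[4]=1.
Step 6: smallest deg-1 vertex = 4, p_6 = 8. Add edge {4,8}. Now deg[4]=0, deg[8]=1.
Final: two remaining deg-1 vertices are 7, 8. Add edge {7,8}.

Answer: 1 5
2 8
3 6
5 6
4 5
4 8
7 8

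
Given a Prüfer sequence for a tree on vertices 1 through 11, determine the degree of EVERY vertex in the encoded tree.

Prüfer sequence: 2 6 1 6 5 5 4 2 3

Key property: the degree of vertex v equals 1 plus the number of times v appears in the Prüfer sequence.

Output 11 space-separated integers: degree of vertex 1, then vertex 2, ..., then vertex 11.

p_1 = 2: count[2] becomes 1
p_2 = 6: count[6] becomes 1
p_3 = 1: count[1] becomes 1
p_4 = 6: count[6] becomes 2
p_5 = 5: count[5] becomes 1
p_6 = 5: count[5] becomes 2
p_7 = 4: count[4] becomes 1
p_8 = 2: count[2] becomes 2
p_9 = 3: count[3] becomes 1
Degrees (1 + count): deg[1]=1+1=2, deg[2]=1+2=3, deg[3]=1+1=2, deg[4]=1+1=2, deg[5]=1+2=3, deg[6]=1+2=3, deg[7]=1+0=1, deg[8]=1+0=1, deg[9]=1+0=1, deg[10]=1+0=1, deg[11]=1+0=1

Answer: 2 3 2 2 3 3 1 1 1 1 1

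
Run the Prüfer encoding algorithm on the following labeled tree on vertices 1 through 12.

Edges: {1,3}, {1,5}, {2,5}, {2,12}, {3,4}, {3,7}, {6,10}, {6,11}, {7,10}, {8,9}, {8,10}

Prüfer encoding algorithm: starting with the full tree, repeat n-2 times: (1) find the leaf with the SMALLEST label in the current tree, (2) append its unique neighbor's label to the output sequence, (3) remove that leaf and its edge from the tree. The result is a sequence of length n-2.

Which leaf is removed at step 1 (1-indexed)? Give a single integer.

Answer: 4

Derivation:
Step 1: current leaves = {4,9,11,12}. Remove leaf 4 (neighbor: 3).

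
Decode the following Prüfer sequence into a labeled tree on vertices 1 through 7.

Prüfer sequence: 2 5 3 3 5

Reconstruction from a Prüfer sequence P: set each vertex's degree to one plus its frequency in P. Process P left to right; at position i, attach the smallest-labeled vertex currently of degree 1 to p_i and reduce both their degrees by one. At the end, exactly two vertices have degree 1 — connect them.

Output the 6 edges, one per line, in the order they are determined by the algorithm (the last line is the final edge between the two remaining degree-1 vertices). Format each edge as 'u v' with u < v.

Initial degrees: {1:1, 2:2, 3:3, 4:1, 5:3, 6:1, 7:1}
Step 1: smallest deg-1 vertex = 1, p_1 = 2. Add edge {1,2}. Now deg[1]=0, deg[2]=1.
Step 2: smallest deg-1 vertex = 2, p_2 = 5. Add edge {2,5}. Now deg[2]=0, deg[5]=2.
Step 3: smallest deg-1 vertex = 4, p_3 = 3. Add edge {3,4}. Now deg[4]=0, deg[3]=2.
Step 4: smallest deg-1 vertex = 6, p_4 = 3. Add edge {3,6}. Now deg[6]=0, deg[3]=1.
Step 5: smallest deg-1 vertex = 3, p_5 = 5. Add edge {3,5}. Now deg[3]=0, deg[5]=1.
Final: two remaining deg-1 vertices are 5, 7. Add edge {5,7}.

Answer: 1 2
2 5
3 4
3 6
3 5
5 7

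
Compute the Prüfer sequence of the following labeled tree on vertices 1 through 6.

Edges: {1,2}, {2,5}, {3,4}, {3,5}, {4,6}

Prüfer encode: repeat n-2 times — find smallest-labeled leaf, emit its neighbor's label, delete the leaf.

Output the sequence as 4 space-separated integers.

Answer: 2 5 3 4

Derivation:
Step 1: leaves = {1,6}. Remove smallest leaf 1, emit neighbor 2.
Step 2: leaves = {2,6}. Remove smallest leaf 2, emit neighbor 5.
Step 3: leaves = {5,6}. Remove smallest leaf 5, emit neighbor 3.
Step 4: leaves = {3,6}. Remove smallest leaf 3, emit neighbor 4.
Done: 2 vertices remain (4, 6). Sequence = [2 5 3 4]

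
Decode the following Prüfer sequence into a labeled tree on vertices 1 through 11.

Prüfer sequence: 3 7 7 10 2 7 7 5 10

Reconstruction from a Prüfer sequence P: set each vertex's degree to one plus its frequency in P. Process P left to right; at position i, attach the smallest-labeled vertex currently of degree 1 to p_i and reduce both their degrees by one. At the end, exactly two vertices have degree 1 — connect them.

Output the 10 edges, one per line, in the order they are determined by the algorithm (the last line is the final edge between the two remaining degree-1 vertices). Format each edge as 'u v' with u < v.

Answer: 1 3
3 7
4 7
6 10
2 8
2 7
7 9
5 7
5 10
10 11

Derivation:
Initial degrees: {1:1, 2:2, 3:2, 4:1, 5:2, 6:1, 7:5, 8:1, 9:1, 10:3, 11:1}
Step 1: smallest deg-1 vertex = 1, p_1 = 3. Add edge {1,3}. Now deg[1]=0, deg[3]=1.
Step 2: smallest deg-1 vertex = 3, p_2 = 7. Add edge {3,7}. Now deg[3]=0, deg[7]=4.
Step 3: smallest deg-1 vertex = 4, p_3 = 7. Add edge {4,7}. Now deg[4]=0, deg[7]=3.
Step 4: smallest deg-1 vertex = 6, p_4 = 10. Add edge {6,10}. Now deg[6]=0, deg[10]=2.
Step 5: smallest deg-1 vertex = 8, p_5 = 2. Add edge {2,8}. Now deg[8]=0, deg[2]=1.
Step 6: smallest deg-1 vertex = 2, p_6 = 7. Add edge {2,7}. Now deg[2]=0, deg[7]=2.
Step 7: smallest deg-1 vertex = 9, p_7 = 7. Add edge {7,9}. Now deg[9]=0, deg[7]=1.
Step 8: smallest deg-1 vertex = 7, p_8 = 5. Add edge {5,7}. Now deg[7]=0, deg[5]=1.
Step 9: smallest deg-1 vertex = 5, p_9 = 10. Add edge {5,10}. Now deg[5]=0, deg[10]=1.
Final: two remaining deg-1 vertices are 10, 11. Add edge {10,11}.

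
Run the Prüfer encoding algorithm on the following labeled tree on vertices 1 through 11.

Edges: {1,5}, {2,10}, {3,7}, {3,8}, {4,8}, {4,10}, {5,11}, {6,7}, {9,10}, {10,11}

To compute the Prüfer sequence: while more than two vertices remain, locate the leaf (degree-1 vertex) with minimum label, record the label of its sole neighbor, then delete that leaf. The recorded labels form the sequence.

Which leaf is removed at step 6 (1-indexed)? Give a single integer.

Step 1: current leaves = {1,2,6,9}. Remove leaf 1 (neighbor: 5).
Step 2: current leaves = {2,5,6,9}. Remove leaf 2 (neighbor: 10).
Step 3: current leaves = {5,6,9}. Remove leaf 5 (neighbor: 11).
Step 4: current leaves = {6,9,11}. Remove leaf 6 (neighbor: 7).
Step 5: current leaves = {7,9,11}. Remove leaf 7 (neighbor: 3).
Step 6: current leaves = {3,9,11}. Remove leaf 3 (neighbor: 8).

Answer: 3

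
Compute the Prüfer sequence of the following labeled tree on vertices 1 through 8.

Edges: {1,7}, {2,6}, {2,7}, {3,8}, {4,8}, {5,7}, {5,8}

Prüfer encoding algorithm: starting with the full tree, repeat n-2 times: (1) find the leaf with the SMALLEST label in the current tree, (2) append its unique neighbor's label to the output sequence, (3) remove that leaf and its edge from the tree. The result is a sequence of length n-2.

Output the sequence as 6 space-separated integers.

Step 1: leaves = {1,3,4,6}. Remove smallest leaf 1, emit neighbor 7.
Step 2: leaves = {3,4,6}. Remove smallest leaf 3, emit neighbor 8.
Step 3: leaves = {4,6}. Remove smallest leaf 4, emit neighbor 8.
Step 4: leaves = {6,8}. Remove smallest leaf 6, emit neighbor 2.
Step 5: leaves = {2,8}. Remove smallest leaf 2, emit neighbor 7.
Step 6: leaves = {7,8}. Remove smallest leaf 7, emit neighbor 5.
Done: 2 vertices remain (5, 8). Sequence = [7 8 8 2 7 5]

Answer: 7 8 8 2 7 5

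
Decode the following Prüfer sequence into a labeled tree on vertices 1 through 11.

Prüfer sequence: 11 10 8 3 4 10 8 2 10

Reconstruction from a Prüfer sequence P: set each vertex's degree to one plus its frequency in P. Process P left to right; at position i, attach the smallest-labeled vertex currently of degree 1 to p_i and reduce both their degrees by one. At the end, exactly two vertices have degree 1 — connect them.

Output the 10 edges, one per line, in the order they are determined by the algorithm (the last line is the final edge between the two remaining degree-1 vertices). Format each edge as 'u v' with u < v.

Answer: 1 11
5 10
6 8
3 7
3 4
4 10
8 9
2 8
2 10
10 11

Derivation:
Initial degrees: {1:1, 2:2, 3:2, 4:2, 5:1, 6:1, 7:1, 8:3, 9:1, 10:4, 11:2}
Step 1: smallest deg-1 vertex = 1, p_1 = 11. Add edge {1,11}. Now deg[1]=0, deg[11]=1.
Step 2: smallest deg-1 vertex = 5, p_2 = 10. Add edge {5,10}. Now deg[5]=0, deg[10]=3.
Step 3: smallest deg-1 vertex = 6, p_3 = 8. Add edge {6,8}. Now deg[6]=0, deg[8]=2.
Step 4: smallest deg-1 vertex = 7, p_4 = 3. Add edge {3,7}. Now deg[7]=0, deg[3]=1.
Step 5: smallest deg-1 vertex = 3, p_5 = 4. Add edge {3,4}. Now deg[3]=0, deg[4]=1.
Step 6: smallest deg-1 vertex = 4, p_6 = 10. Add edge {4,10}. Now deg[4]=0, deg[10]=2.
Step 7: smallest deg-1 vertex = 9, p_7 = 8. Add edge {8,9}. Now deg[9]=0, deg[8]=1.
Step 8: smallest deg-1 vertex = 8, p_8 = 2. Add edge {2,8}. Now deg[8]=0, deg[2]=1.
Step 9: smallest deg-1 vertex = 2, p_9 = 10. Add edge {2,10}. Now deg[2]=0, deg[10]=1.
Final: two remaining deg-1 vertices are 10, 11. Add edge {10,11}.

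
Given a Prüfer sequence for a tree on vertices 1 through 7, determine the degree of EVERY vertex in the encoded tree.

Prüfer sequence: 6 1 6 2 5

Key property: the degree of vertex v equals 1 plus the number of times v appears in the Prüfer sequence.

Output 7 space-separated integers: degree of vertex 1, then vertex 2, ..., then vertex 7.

Answer: 2 2 1 1 2 3 1

Derivation:
p_1 = 6: count[6] becomes 1
p_2 = 1: count[1] becomes 1
p_3 = 6: count[6] becomes 2
p_4 = 2: count[2] becomes 1
p_5 = 5: count[5] becomes 1
Degrees (1 + count): deg[1]=1+1=2, deg[2]=1+1=2, deg[3]=1+0=1, deg[4]=1+0=1, deg[5]=1+1=2, deg[6]=1+2=3, deg[7]=1+0=1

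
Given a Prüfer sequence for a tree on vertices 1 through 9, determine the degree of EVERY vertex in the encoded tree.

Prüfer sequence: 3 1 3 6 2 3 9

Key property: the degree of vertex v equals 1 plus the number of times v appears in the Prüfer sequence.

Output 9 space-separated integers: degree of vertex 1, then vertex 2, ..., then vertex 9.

p_1 = 3: count[3] becomes 1
p_2 = 1: count[1] becomes 1
p_3 = 3: count[3] becomes 2
p_4 = 6: count[6] becomes 1
p_5 = 2: count[2] becomes 1
p_6 = 3: count[3] becomes 3
p_7 = 9: count[9] becomes 1
Degrees (1 + count): deg[1]=1+1=2, deg[2]=1+1=2, deg[3]=1+3=4, deg[4]=1+0=1, deg[5]=1+0=1, deg[6]=1+1=2, deg[7]=1+0=1, deg[8]=1+0=1, deg[9]=1+1=2

Answer: 2 2 4 1 1 2 1 1 2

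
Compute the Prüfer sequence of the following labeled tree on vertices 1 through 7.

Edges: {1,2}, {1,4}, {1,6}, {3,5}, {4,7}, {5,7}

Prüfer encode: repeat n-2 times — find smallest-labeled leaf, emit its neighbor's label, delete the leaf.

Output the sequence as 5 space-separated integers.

Step 1: leaves = {2,3,6}. Remove smallest leaf 2, emit neighbor 1.
Step 2: leaves = {3,6}. Remove smallest leaf 3, emit neighbor 5.
Step 3: leaves = {5,6}. Remove smallest leaf 5, emit neighbor 7.
Step 4: leaves = {6,7}. Remove smallest leaf 6, emit neighbor 1.
Step 5: leaves = {1,7}. Remove smallest leaf 1, emit neighbor 4.
Done: 2 vertices remain (4, 7). Sequence = [1 5 7 1 4]

Answer: 1 5 7 1 4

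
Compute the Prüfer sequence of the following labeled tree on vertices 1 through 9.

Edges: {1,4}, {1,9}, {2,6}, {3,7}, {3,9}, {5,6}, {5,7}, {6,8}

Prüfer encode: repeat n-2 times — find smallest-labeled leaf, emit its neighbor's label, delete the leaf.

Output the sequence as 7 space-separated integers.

Answer: 6 1 9 6 5 7 3

Derivation:
Step 1: leaves = {2,4,8}. Remove smallest leaf 2, emit neighbor 6.
Step 2: leaves = {4,8}. Remove smallest leaf 4, emit neighbor 1.
Step 3: leaves = {1,8}. Remove smallest leaf 1, emit neighbor 9.
Step 4: leaves = {8,9}. Remove smallest leaf 8, emit neighbor 6.
Step 5: leaves = {6,9}. Remove smallest leaf 6, emit neighbor 5.
Step 6: leaves = {5,9}. Remove smallest leaf 5, emit neighbor 7.
Step 7: leaves = {7,9}. Remove smallest leaf 7, emit neighbor 3.
Done: 2 vertices remain (3, 9). Sequence = [6 1 9 6 5 7 3]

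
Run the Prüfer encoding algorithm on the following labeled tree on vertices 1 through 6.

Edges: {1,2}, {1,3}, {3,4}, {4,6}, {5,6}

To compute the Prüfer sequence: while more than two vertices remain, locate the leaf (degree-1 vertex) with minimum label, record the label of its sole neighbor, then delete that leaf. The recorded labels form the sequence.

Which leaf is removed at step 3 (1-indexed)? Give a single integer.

Step 1: current leaves = {2,5}. Remove leaf 2 (neighbor: 1).
Step 2: current leaves = {1,5}. Remove leaf 1 (neighbor: 3).
Step 3: current leaves = {3,5}. Remove leaf 3 (neighbor: 4).

Answer: 3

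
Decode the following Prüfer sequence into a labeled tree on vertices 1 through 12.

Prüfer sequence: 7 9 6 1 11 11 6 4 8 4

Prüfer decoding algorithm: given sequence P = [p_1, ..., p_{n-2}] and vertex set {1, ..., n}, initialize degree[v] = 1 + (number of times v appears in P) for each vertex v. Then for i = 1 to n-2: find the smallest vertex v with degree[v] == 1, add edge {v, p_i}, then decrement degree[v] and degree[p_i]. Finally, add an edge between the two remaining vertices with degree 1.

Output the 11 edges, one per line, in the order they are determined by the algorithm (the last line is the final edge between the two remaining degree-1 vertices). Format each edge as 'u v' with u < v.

Answer: 2 7
3 9
5 6
1 7
1 11
9 11
6 10
4 6
8 11
4 8
4 12

Derivation:
Initial degrees: {1:2, 2:1, 3:1, 4:3, 5:1, 6:3, 7:2, 8:2, 9:2, 10:1, 11:3, 12:1}
Step 1: smallest deg-1 vertex = 2, p_1 = 7. Add edge {2,7}. Now deg[2]=0, deg[7]=1.
Step 2: smallest deg-1 vertex = 3, p_2 = 9. Add edge {3,9}. Now deg[3]=0, deg[9]=1.
Step 3: smallest deg-1 vertex = 5, p_3 = 6. Add edge {5,6}. Now deg[5]=0, deg[6]=2.
Step 4: smallest deg-1 vertex = 7, p_4 = 1. Add edge {1,7}. Now deg[7]=0, deg[1]=1.
Step 5: smallest deg-1 vertex = 1, p_5 = 11. Add edge {1,11}. Now deg[1]=0, deg[11]=2.
Step 6: smallest deg-1 vertex = 9, p_6 = 11. Add edge {9,11}. Now deg[9]=0, deg[11]=1.
Step 7: smallest deg-1 vertex = 10, p_7 = 6. Add edge {6,10}. Now deg[10]=0, deg[6]=1.
Step 8: smallest deg-1 vertex = 6, p_8 = 4. Add edge {4,6}. Now deg[6]=0, deg[4]=2.
Step 9: smallest deg-1 vertex = 11, p_9 = 8. Add edge {8,11}. Now deg[11]=0, deg[8]=1.
Step 10: smallest deg-1 vertex = 8, p_10 = 4. Add edge {4,8}. Now deg[8]=0, deg[4]=1.
Final: two remaining deg-1 vertices are 4, 12. Add edge {4,12}.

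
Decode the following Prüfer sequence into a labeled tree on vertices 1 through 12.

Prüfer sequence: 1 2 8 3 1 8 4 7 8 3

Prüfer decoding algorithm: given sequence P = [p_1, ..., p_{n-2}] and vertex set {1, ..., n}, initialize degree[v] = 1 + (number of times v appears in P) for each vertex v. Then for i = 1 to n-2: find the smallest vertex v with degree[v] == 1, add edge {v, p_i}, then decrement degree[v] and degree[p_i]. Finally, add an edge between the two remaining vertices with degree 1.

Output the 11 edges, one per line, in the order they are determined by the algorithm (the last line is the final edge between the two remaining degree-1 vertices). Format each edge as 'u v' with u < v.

Answer: 1 5
2 6
2 8
3 9
1 10
1 8
4 11
4 7
7 8
3 8
3 12

Derivation:
Initial degrees: {1:3, 2:2, 3:3, 4:2, 5:1, 6:1, 7:2, 8:4, 9:1, 10:1, 11:1, 12:1}
Step 1: smallest deg-1 vertex = 5, p_1 = 1. Add edge {1,5}. Now deg[5]=0, deg[1]=2.
Step 2: smallest deg-1 vertex = 6, p_2 = 2. Add edge {2,6}. Now deg[6]=0, deg[2]=1.
Step 3: smallest deg-1 vertex = 2, p_3 = 8. Add edge {2,8}. Now deg[2]=0, deg[8]=3.
Step 4: smallest deg-1 vertex = 9, p_4 = 3. Add edge {3,9}. Now deg[9]=0, deg[3]=2.
Step 5: smallest deg-1 vertex = 10, p_5 = 1. Add edge {1,10}. Now deg[10]=0, deg[1]=1.
Step 6: smallest deg-1 vertex = 1, p_6 = 8. Add edge {1,8}. Now deg[1]=0, deg[8]=2.
Step 7: smallest deg-1 vertex = 11, p_7 = 4. Add edge {4,11}. Now deg[11]=0, deg[4]=1.
Step 8: smallest deg-1 vertex = 4, p_8 = 7. Add edge {4,7}. Now deg[4]=0, deg[7]=1.
Step 9: smallest deg-1 vertex = 7, p_9 = 8. Add edge {7,8}. Now deg[7]=0, deg[8]=1.
Step 10: smallest deg-1 vertex = 8, p_10 = 3. Add edge {3,8}. Now deg[8]=0, deg[3]=1.
Final: two remaining deg-1 vertices are 3, 12. Add edge {3,12}.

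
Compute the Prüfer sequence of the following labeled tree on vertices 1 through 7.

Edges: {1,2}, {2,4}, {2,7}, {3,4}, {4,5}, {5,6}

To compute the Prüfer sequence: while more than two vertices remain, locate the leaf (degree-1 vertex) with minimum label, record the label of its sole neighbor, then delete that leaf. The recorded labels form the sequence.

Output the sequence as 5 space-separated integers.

Answer: 2 4 5 4 2

Derivation:
Step 1: leaves = {1,3,6,7}. Remove smallest leaf 1, emit neighbor 2.
Step 2: leaves = {3,6,7}. Remove smallest leaf 3, emit neighbor 4.
Step 3: leaves = {6,7}. Remove smallest leaf 6, emit neighbor 5.
Step 4: leaves = {5,7}. Remove smallest leaf 5, emit neighbor 4.
Step 5: leaves = {4,7}. Remove smallest leaf 4, emit neighbor 2.
Done: 2 vertices remain (2, 7). Sequence = [2 4 5 4 2]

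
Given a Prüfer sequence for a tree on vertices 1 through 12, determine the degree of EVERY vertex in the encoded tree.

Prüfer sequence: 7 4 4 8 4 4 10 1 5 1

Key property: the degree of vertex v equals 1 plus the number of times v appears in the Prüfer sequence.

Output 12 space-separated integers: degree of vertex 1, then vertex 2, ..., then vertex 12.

Answer: 3 1 1 5 2 1 2 2 1 2 1 1

Derivation:
p_1 = 7: count[7] becomes 1
p_2 = 4: count[4] becomes 1
p_3 = 4: count[4] becomes 2
p_4 = 8: count[8] becomes 1
p_5 = 4: count[4] becomes 3
p_6 = 4: count[4] becomes 4
p_7 = 10: count[10] becomes 1
p_8 = 1: count[1] becomes 1
p_9 = 5: count[5] becomes 1
p_10 = 1: count[1] becomes 2
Degrees (1 + count): deg[1]=1+2=3, deg[2]=1+0=1, deg[3]=1+0=1, deg[4]=1+4=5, deg[5]=1+1=2, deg[6]=1+0=1, deg[7]=1+1=2, deg[8]=1+1=2, deg[9]=1+0=1, deg[10]=1+1=2, deg[11]=1+0=1, deg[12]=1+0=1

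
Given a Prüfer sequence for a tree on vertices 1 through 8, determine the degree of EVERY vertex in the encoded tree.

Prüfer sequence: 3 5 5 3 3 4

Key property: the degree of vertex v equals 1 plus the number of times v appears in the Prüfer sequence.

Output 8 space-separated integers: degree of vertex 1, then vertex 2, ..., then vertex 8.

p_1 = 3: count[3] becomes 1
p_2 = 5: count[5] becomes 1
p_3 = 5: count[5] becomes 2
p_4 = 3: count[3] becomes 2
p_5 = 3: count[3] becomes 3
p_6 = 4: count[4] becomes 1
Degrees (1 + count): deg[1]=1+0=1, deg[2]=1+0=1, deg[3]=1+3=4, deg[4]=1+1=2, deg[5]=1+2=3, deg[6]=1+0=1, deg[7]=1+0=1, deg[8]=1+0=1

Answer: 1 1 4 2 3 1 1 1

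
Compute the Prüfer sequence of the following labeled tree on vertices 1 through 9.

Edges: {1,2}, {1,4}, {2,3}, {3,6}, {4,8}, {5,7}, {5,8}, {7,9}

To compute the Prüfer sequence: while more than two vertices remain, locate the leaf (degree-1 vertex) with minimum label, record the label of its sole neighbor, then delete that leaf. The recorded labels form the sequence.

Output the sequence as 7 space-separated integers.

Answer: 3 2 1 4 8 5 7

Derivation:
Step 1: leaves = {6,9}. Remove smallest leaf 6, emit neighbor 3.
Step 2: leaves = {3,9}. Remove smallest leaf 3, emit neighbor 2.
Step 3: leaves = {2,9}. Remove smallest leaf 2, emit neighbor 1.
Step 4: leaves = {1,9}. Remove smallest leaf 1, emit neighbor 4.
Step 5: leaves = {4,9}. Remove smallest leaf 4, emit neighbor 8.
Step 6: leaves = {8,9}. Remove smallest leaf 8, emit neighbor 5.
Step 7: leaves = {5,9}. Remove smallest leaf 5, emit neighbor 7.
Done: 2 vertices remain (7, 9). Sequence = [3 2 1 4 8 5 7]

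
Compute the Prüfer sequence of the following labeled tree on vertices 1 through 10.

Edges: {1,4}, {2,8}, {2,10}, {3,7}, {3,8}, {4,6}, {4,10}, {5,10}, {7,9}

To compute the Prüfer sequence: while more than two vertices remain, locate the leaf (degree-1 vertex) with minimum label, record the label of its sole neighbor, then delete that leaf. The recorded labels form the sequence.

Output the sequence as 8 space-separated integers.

Step 1: leaves = {1,5,6,9}. Remove smallest leaf 1, emit neighbor 4.
Step 2: leaves = {5,6,9}. Remove smallest leaf 5, emit neighbor 10.
Step 3: leaves = {6,9}. Remove smallest leaf 6, emit neighbor 4.
Step 4: leaves = {4,9}. Remove smallest leaf 4, emit neighbor 10.
Step 5: leaves = {9,10}. Remove smallest leaf 9, emit neighbor 7.
Step 6: leaves = {7,10}. Remove smallest leaf 7, emit neighbor 3.
Step 7: leaves = {3,10}. Remove smallest leaf 3, emit neighbor 8.
Step 8: leaves = {8,10}. Remove smallest leaf 8, emit neighbor 2.
Done: 2 vertices remain (2, 10). Sequence = [4 10 4 10 7 3 8 2]

Answer: 4 10 4 10 7 3 8 2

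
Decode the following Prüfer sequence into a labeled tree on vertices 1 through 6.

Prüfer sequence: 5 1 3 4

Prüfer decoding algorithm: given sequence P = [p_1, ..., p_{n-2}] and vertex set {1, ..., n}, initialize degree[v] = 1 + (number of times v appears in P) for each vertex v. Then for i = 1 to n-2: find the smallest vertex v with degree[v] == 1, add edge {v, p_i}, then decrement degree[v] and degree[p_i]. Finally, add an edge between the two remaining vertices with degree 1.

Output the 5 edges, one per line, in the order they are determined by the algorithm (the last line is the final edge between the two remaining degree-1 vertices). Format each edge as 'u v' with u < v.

Answer: 2 5
1 5
1 3
3 4
4 6

Derivation:
Initial degrees: {1:2, 2:1, 3:2, 4:2, 5:2, 6:1}
Step 1: smallest deg-1 vertex = 2, p_1 = 5. Add edge {2,5}. Now deg[2]=0, deg[5]=1.
Step 2: smallest deg-1 vertex = 5, p_2 = 1. Add edge {1,5}. Now deg[5]=0, deg[1]=1.
Step 3: smallest deg-1 vertex = 1, p_3 = 3. Add edge {1,3}. Now deg[1]=0, deg[3]=1.
Step 4: smallest deg-1 vertex = 3, p_4 = 4. Add edge {3,4}. Now deg[3]=0, deg[4]=1.
Final: two remaining deg-1 vertices are 4, 6. Add edge {4,6}.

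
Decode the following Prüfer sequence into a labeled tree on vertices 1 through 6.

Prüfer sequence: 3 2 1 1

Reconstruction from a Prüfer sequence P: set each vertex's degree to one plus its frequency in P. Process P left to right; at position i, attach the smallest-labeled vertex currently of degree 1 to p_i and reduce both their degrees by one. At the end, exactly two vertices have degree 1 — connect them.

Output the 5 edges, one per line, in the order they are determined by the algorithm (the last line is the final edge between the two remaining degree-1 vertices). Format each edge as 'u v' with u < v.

Initial degrees: {1:3, 2:2, 3:2, 4:1, 5:1, 6:1}
Step 1: smallest deg-1 vertex = 4, p_1 = 3. Add edge {3,4}. Now deg[4]=0, deg[3]=1.
Step 2: smallest deg-1 vertex = 3, p_2 = 2. Add edge {2,3}. Now deg[3]=0, deg[2]=1.
Step 3: smallest deg-1 vertex = 2, p_3 = 1. Add edge {1,2}. Now deg[2]=0, deg[1]=2.
Step 4: smallest deg-1 vertex = 5, p_4 = 1. Add edge {1,5}. Now deg[5]=0, deg[1]=1.
Final: two remaining deg-1 vertices are 1, 6. Add edge {1,6}.

Answer: 3 4
2 3
1 2
1 5
1 6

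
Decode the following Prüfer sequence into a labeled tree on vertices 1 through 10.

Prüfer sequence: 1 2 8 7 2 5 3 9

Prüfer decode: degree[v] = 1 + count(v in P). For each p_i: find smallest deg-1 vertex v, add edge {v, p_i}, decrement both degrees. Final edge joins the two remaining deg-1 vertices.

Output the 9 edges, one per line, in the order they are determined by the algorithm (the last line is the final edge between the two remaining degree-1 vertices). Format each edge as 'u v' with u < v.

Initial degrees: {1:2, 2:3, 3:2, 4:1, 5:2, 6:1, 7:2, 8:2, 9:2, 10:1}
Step 1: smallest deg-1 vertex = 4, p_1 = 1. Add edge {1,4}. Now deg[4]=0, deg[1]=1.
Step 2: smallest deg-1 vertex = 1, p_2 = 2. Add edge {1,2}. Now deg[1]=0, deg[2]=2.
Step 3: smallest deg-1 vertex = 6, p_3 = 8. Add edge {6,8}. Now deg[6]=0, deg[8]=1.
Step 4: smallest deg-1 vertex = 8, p_4 = 7. Add edge {7,8}. Now deg[8]=0, deg[7]=1.
Step 5: smallest deg-1 vertex = 7, p_5 = 2. Add edge {2,7}. Now deg[7]=0, deg[2]=1.
Step 6: smallest deg-1 vertex = 2, p_6 = 5. Add edge {2,5}. Now deg[2]=0, deg[5]=1.
Step 7: smallest deg-1 vertex = 5, p_7 = 3. Add edge {3,5}. Now deg[5]=0, deg[3]=1.
Step 8: smallest deg-1 vertex = 3, p_8 = 9. Add edge {3,9}. Now deg[3]=0, deg[9]=1.
Final: two remaining deg-1 vertices are 9, 10. Add edge {9,10}.

Answer: 1 4
1 2
6 8
7 8
2 7
2 5
3 5
3 9
9 10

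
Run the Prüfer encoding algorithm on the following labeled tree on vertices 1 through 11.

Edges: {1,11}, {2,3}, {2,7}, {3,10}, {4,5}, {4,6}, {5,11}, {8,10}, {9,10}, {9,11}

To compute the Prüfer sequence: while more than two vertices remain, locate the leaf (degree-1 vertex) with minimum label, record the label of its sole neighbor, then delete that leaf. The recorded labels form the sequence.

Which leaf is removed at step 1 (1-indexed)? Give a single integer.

Answer: 1

Derivation:
Step 1: current leaves = {1,6,7,8}. Remove leaf 1 (neighbor: 11).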